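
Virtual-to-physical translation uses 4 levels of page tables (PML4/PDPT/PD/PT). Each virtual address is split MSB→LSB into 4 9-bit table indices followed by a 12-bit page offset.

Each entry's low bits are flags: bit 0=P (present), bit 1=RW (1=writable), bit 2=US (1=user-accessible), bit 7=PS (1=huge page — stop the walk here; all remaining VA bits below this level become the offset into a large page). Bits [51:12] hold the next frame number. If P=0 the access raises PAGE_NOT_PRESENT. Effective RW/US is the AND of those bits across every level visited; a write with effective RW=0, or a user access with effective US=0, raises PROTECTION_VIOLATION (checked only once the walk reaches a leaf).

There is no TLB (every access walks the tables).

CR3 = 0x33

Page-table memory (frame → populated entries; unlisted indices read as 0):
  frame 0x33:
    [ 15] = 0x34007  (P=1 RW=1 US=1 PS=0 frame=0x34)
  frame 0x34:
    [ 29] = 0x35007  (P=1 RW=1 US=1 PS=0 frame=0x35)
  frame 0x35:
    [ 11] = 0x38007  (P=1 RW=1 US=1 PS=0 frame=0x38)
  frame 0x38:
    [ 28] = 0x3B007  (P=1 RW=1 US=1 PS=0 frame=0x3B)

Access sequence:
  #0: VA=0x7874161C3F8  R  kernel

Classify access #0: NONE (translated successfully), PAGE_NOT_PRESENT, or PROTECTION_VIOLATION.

Trace:
#0 VA=0x7874161C3F8 (r,kernel):
  L0 @0x33[15] → 0x34007  P=1,RW=1,US=1,PS=0
  L1 @0x34[29] → 0x35007  P=1,RW=1,US=1,PS=0
  L2 @0x35[11] → 0x38007  P=1,RW=1,US=1,PS=0
  L3 @0x38[28] → 0x3B007  P=1,RW=1,US=1,PS=0
  ⇒ phys 0x3B3F8  [4 reads]

Access #0 fault: NONE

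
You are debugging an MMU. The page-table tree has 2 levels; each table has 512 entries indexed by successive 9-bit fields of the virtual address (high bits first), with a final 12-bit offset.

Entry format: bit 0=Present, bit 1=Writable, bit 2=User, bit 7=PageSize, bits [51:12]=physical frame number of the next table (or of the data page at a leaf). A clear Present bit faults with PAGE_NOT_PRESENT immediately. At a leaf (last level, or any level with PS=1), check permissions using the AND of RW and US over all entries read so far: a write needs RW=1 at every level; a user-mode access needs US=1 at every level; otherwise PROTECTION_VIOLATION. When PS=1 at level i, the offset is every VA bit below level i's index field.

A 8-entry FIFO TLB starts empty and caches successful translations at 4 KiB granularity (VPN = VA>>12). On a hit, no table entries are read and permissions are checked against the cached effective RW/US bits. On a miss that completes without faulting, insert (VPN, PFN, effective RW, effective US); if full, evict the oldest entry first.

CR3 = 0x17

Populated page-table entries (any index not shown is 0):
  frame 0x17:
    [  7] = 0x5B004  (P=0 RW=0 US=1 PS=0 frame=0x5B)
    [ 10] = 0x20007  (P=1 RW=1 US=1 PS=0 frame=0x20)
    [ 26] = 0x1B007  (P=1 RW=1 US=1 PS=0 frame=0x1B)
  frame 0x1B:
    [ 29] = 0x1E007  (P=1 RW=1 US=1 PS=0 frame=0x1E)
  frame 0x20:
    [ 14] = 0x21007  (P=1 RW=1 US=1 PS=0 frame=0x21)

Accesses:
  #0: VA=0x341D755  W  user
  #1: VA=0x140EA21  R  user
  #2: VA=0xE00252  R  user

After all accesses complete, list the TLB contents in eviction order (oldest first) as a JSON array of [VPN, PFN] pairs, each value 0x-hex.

Walk each access:
#0 VA=0x341D755 (w,user):
  [0] read 0x17 idx=26: raw=0x1B007 flags P=1 W=1 U=1 S=0
  [1] read 0x1B idx=29: raw=0x1E007 flags P=1 W=1 U=1 S=0
  ⇒ phys 0x1E755  [2 reads]
#1 VA=0x140EA21 (r,user):
  [0] read 0x17 idx=10: raw=0x20007 flags P=1 W=1 U=1 S=0
  [1] read 0x20 idx=14: raw=0x21007 flags P=1 W=1 U=1 S=0
  ⇒ phys 0x21A21  [2 reads]
#2 VA=0xE00252 (r,user):
  [0] read 0x17 idx=7: raw=0x5B004 flags P=0 W=0 U=1 S=0
  ✗ PAGE_NOT_PRESENT  [1 reads]

TLB: [["0x341D", "0x1E"], ["0x140E", "0x21"]]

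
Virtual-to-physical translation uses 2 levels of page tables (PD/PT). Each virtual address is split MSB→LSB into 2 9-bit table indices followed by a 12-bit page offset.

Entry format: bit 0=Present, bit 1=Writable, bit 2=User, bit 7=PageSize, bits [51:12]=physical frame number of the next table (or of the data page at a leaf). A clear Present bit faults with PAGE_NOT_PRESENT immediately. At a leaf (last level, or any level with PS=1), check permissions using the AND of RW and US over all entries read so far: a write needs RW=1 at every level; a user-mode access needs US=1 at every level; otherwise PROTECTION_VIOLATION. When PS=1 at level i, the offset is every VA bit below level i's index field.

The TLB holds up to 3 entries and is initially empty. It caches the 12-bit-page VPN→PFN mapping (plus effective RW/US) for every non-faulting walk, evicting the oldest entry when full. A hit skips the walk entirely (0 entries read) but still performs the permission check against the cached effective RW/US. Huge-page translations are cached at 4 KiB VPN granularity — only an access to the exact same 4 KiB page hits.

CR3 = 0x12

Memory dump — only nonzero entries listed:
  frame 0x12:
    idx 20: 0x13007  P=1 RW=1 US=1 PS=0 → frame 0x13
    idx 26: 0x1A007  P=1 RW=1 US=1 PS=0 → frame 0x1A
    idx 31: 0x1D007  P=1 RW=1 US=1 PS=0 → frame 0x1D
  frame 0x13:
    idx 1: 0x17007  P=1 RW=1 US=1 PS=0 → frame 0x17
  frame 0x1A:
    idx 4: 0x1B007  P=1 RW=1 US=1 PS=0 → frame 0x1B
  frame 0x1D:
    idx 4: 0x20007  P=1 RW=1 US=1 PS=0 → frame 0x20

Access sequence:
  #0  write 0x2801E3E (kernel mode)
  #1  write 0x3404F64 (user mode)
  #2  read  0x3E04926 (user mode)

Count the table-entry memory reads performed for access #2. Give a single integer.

Walk each access:
#0 VA=0x2801E3E (w,kernel):
  [0] read 0x12 idx=20: raw=0x13007 flags P=1 W=1 U=1 S=0
  [1] read 0x13 idx=1: raw=0x17007 flags P=1 W=1 U=1 S=0
  ⇒ phys 0x17E3E  [2 reads]
#1 VA=0x3404F64 (w,user):
  [0] read 0x12 idx=26: raw=0x1A007 flags P=1 W=1 U=1 S=0
  [1] read 0x1A idx=4: raw=0x1B007 flags P=1 W=1 U=1 S=0
  ⇒ phys 0x1BF64  [2 reads]
#2 VA=0x3E04926 (r,user):
  [0] read 0x12 idx=31: raw=0x1D007 flags P=1 W=1 U=1 S=0
  [1] read 0x1D idx=4: raw=0x20007 flags P=1 W=1 U=1 S=0
  ⇒ phys 0x20926  [2 reads]

Entries read for #2: 2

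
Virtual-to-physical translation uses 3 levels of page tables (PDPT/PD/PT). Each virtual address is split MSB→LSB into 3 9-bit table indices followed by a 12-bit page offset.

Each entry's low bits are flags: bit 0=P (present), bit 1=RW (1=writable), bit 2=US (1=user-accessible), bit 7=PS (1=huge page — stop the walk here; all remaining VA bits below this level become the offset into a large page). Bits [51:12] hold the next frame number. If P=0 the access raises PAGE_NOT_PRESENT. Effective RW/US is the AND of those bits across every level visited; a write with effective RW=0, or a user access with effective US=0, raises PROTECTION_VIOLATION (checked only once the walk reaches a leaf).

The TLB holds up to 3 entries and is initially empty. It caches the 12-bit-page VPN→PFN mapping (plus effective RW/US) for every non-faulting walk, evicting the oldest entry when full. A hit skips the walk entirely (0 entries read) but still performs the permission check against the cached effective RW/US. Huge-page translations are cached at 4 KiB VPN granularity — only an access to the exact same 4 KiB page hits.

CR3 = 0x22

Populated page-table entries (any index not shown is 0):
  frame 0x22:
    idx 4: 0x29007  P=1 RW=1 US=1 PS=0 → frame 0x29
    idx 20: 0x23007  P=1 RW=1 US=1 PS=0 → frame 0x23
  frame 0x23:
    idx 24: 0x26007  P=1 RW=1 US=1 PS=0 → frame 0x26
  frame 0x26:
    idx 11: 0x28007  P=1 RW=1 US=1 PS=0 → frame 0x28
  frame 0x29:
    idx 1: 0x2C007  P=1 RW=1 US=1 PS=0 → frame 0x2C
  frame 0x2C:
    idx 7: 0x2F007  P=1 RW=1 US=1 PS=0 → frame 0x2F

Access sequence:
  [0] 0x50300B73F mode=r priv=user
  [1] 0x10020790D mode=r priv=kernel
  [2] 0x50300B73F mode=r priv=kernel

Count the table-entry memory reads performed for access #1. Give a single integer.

Trace:
#0 VA=0x50300B73F (r,user):
  L0 @0x22[20] → 0x23007  P=1,RW=1,US=1,PS=0
  L1 @0x23[24] → 0x26007  P=1,RW=1,US=1,PS=0
  L2 @0x26[11] → 0x28007  P=1,RW=1,US=1,PS=0
  ⇒ phys 0x2873F  [3 reads]
#1 VA=0x10020790D (r,kernel):
  L0 @0x22[4] → 0x29007  P=1,RW=1,US=1,PS=0
  L1 @0x29[1] → 0x2C007  P=1,RW=1,US=1,PS=0
  L2 @0x2C[7] → 0x2F007  P=1,RW=1,US=1,PS=0
  ⇒ phys 0x2F90D  [3 reads]
#2 VA=0x50300B73F (r,kernel):
  TLB hit vpn=0x50300B → PA=0x2873F

Entries read for #1: 3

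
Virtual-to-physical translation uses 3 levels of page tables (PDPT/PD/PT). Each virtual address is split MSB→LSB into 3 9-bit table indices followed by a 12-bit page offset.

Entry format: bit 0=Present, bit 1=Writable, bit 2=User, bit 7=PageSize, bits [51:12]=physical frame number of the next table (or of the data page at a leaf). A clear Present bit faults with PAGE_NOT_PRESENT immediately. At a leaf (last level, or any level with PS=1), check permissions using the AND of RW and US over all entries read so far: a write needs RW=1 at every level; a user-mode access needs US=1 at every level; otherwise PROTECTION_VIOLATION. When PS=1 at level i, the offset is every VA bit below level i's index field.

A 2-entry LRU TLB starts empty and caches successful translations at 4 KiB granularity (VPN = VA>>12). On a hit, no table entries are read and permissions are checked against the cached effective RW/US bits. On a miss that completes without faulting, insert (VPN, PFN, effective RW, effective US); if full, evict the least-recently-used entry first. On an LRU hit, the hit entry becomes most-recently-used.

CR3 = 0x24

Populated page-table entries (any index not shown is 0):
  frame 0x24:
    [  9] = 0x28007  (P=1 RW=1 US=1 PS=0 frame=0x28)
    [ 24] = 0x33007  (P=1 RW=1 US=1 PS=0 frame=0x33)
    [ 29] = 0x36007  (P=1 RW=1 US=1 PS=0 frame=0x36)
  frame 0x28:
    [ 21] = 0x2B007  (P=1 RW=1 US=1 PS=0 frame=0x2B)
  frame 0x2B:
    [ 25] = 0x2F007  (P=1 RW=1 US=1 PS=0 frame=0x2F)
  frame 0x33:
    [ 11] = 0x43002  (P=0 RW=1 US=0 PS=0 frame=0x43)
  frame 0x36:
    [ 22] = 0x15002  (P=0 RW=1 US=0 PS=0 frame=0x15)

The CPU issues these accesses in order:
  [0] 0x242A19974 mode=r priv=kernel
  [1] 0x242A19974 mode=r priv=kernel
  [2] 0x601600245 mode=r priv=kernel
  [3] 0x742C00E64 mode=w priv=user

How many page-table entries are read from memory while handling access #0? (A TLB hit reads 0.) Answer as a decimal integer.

Trace:
#0 VA=0x242A19974 (r,kernel):
  L0 @0x24[9] → 0x28007  P=1,RW=1,US=1,PS=0
  L1 @0x28[21] → 0x2B007  P=1,RW=1,US=1,PS=0
  L2 @0x2B[25] → 0x2F007  P=1,RW=1,US=1,PS=0
  ⇒ phys 0x2F974  [3 reads]
#1 VA=0x242A19974 (r,kernel):
  TLB hit vpn=0x242A19 → PA=0x2F974
#2 VA=0x601600245 (r,kernel):
  L0 @0x24[24] → 0x33007  P=1,RW=1,US=1,PS=0
  L1 @0x33[11] → 0x43002  P=0,RW=1,US=0,PS=0
  → PAGE_NOT_PRESENT  (2 entries read)
#3 VA=0x742C00E64 (w,user):
  L0 @0x24[29] → 0x36007  P=1,RW=1,US=1,PS=0
  L1 @0x36[22] → 0x15002  P=0,RW=1,US=0,PS=0
  → PAGE_NOT_PRESENT  (2 entries read)

Entries read for #0: 3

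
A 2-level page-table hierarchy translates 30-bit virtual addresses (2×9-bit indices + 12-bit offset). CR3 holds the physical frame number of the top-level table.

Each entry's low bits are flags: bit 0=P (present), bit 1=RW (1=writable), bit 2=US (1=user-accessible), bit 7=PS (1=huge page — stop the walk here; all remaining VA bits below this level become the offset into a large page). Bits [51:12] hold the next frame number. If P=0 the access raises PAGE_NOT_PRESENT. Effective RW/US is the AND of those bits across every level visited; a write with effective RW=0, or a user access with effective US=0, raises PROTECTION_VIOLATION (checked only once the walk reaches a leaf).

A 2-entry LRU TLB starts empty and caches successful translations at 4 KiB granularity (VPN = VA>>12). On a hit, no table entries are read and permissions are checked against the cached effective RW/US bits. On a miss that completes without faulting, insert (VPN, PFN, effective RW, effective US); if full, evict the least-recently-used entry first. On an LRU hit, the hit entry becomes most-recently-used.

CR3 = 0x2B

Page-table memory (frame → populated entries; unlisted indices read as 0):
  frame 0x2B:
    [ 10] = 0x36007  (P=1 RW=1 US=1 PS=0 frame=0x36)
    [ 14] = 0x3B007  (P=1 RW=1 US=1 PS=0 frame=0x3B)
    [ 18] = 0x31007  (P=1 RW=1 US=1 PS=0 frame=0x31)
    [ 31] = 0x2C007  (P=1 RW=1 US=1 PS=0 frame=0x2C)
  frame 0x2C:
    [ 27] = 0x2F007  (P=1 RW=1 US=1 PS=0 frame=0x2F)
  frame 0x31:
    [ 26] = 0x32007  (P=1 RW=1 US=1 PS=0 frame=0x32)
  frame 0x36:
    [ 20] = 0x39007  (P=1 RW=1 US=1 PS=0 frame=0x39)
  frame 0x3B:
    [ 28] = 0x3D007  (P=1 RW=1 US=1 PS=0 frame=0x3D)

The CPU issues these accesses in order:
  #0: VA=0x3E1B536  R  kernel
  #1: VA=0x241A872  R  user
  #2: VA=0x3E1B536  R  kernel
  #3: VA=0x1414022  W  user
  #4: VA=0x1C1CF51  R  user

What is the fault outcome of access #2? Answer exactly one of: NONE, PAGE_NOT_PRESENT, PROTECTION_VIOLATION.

Per-access translation:
#0 VA=0x3E1B536 (r,kernel):
  L0 @0x2B[31] → 0x2C007  P=1,RW=1,US=1,PS=0
  L1 @0x2C[27] → 0x2F007  P=1,RW=1,US=1,PS=0
  ✓ 0x2F536  — 2 lookups
#1 VA=0x241A872 (r,user):
  L0 @0x2B[18] → 0x31007  P=1,RW=1,US=1,PS=0
  L1 @0x31[26] → 0x32007  P=1,RW=1,US=1,PS=0
  ✓ 0x32872  — 2 lookups
#2 VA=0x3E1B536 (r,kernel):
  TLB hit vpn=0x3E1B → PA=0x2F536
#3 VA=0x1414022 (w,user):
  L0 @0x2B[10] → 0x36007  P=1,RW=1,US=1,PS=0
  L1 @0x36[20] → 0x39007  P=1,RW=1,US=1,PS=0
  ✓ 0x39022  — 2 lookups
#4 VA=0x1C1CF51 (r,user):
  L0 @0x2B[14] → 0x3B007  P=1,RW=1,US=1,PS=0
  L1 @0x3B[28] → 0x3D007  P=1,RW=1,US=1,PS=0
  ✓ 0x3DF51  — 2 lookups

Access #2 fault: NONE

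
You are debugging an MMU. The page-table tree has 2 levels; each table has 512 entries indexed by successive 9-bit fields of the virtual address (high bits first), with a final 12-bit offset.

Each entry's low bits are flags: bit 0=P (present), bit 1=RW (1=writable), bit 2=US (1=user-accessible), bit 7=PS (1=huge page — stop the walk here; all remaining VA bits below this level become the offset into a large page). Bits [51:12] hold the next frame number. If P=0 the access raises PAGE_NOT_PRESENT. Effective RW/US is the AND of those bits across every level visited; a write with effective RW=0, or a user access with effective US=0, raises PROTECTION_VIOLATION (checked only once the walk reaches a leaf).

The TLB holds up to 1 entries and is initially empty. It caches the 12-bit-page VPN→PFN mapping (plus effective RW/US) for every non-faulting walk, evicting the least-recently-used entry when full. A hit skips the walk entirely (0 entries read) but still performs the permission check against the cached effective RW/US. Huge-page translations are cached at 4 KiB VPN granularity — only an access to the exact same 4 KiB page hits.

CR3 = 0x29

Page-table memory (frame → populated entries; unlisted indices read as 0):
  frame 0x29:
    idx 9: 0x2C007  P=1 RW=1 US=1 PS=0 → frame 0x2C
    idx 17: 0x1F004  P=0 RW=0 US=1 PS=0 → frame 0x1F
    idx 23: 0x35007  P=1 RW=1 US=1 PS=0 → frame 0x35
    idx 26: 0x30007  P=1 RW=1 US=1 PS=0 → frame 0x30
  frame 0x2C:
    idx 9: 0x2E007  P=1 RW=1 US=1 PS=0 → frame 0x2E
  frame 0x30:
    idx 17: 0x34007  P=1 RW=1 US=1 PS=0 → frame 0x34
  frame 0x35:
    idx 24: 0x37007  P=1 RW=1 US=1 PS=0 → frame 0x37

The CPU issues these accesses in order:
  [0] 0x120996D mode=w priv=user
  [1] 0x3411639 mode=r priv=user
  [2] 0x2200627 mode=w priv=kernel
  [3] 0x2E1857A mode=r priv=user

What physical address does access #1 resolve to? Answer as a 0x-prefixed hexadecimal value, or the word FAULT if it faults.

Walk each access:
#0 VA=0x120996D (w,user):
  lvl0: tbl 0x29, slot 9 ⇒ 0x2C007 (P1/RW1/US1/PS0)
  lvl1: tbl 0x2C, slot 9 ⇒ 0x2E007 (P1/RW1/US1/PS0)
  ⇒ phys 0x2E96D  [2 reads]
#1 VA=0x3411639 (r,user):
  lvl0: tbl 0x29, slot 26 ⇒ 0x30007 (P1/RW1/US1/PS0)
  lvl1: tbl 0x30, slot 17 ⇒ 0x34007 (P1/RW1/US1/PS0)
  ⇒ phys 0x34639  [2 reads]
#2 VA=0x2200627 (w,kernel):
  lvl0: tbl 0x29, slot 17 ⇒ 0x1F004 (P0/RW0/US1/PS0)
  ✗ PAGE_NOT_PRESENT  [1 reads]
#3 VA=0x2E1857A (r,user):
  lvl0: tbl 0x29, slot 23 ⇒ 0x35007 (P1/RW1/US1/PS0)
  lvl1: tbl 0x35, slot 24 ⇒ 0x37007 (P1/RW1/US1/PS0)
  ⇒ phys 0x3757A  [2 reads]

Access #1 PA: 0x34639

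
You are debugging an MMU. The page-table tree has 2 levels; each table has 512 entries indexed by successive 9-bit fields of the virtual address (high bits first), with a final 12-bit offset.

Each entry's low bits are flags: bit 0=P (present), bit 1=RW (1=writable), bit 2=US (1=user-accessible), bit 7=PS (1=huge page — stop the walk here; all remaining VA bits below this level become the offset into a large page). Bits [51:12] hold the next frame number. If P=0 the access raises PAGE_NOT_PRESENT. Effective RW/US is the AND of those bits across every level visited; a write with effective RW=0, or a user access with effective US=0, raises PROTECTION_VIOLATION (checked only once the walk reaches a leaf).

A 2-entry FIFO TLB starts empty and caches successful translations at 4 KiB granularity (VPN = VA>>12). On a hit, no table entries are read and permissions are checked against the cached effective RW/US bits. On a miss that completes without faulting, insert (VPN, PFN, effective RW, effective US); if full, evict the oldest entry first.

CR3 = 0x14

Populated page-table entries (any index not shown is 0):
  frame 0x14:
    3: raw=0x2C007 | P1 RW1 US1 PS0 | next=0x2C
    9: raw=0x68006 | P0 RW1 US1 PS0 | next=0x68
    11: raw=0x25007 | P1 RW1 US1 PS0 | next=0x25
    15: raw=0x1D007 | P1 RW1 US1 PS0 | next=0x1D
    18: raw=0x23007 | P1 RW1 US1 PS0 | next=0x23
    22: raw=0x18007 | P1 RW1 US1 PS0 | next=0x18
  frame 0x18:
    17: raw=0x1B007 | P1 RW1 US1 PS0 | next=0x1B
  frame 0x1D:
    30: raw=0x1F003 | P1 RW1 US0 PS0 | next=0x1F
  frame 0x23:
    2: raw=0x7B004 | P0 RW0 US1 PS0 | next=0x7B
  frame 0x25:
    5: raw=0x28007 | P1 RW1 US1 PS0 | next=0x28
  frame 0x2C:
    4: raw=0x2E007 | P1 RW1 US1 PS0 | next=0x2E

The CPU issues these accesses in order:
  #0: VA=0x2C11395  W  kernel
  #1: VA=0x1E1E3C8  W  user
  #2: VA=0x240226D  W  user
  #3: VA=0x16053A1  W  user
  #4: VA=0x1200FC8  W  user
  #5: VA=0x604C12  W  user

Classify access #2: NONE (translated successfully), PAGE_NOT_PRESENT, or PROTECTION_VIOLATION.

Walk each access:
#0 VA=0x2C11395 (w,kernel):
  [0] read 0x14 idx=22: raw=0x18007 flags P=1 W=1 U=1 S=0
  [1] read 0x18 idx=17: raw=0x1B007 flags P=1 W=1 U=1 S=0
  ✓ 0x1B395  — 2 lookups
#1 VA=0x1E1E3C8 (w,user):
  [0] read 0x14 idx=15: raw=0x1D007 flags P=1 W=1 U=1 S=0
  [1] read 0x1D idx=30: raw=0x1F003 flags P=1 W=1 U=0 S=0
  → PROTECTION_VIOLATION  (2 entries read)
#2 VA=0x240226D (w,user):
  [0] read 0x14 idx=18: raw=0x23007 flags P=1 W=1 U=1 S=0
  [1] read 0x23 idx=2: raw=0x7B004 flags P=0 W=0 U=1 S=0
  → PAGE_NOT_PRESENT  (2 entries read)
#3 VA=0x16053A1 (w,user):
  [0] read 0x14 idx=11: raw=0x25007 flags P=1 W=1 U=1 S=0
  [1] read 0x25 idx=5: raw=0x28007 flags P=1 W=1 U=1 S=0
  ✓ 0x283A1  — 2 lookups
#4 VA=0x1200FC8 (w,user):
  [0] read 0x14 idx=9: raw=0x68006 flags P=0 W=1 U=1 S=0
  → PAGE_NOT_PRESENT  (1 entries read)
#5 VA=0x604C12 (w,user):
  [0] read 0x14 idx=3: raw=0x2C007 flags P=1 W=1 U=1 S=0
  [1] read 0x2C idx=4: raw=0x2E007 flags P=1 W=1 U=1 S=0
  ✓ 0x2EC12  — 2 lookups

Access #2 fault: PAGE_NOT_PRESENT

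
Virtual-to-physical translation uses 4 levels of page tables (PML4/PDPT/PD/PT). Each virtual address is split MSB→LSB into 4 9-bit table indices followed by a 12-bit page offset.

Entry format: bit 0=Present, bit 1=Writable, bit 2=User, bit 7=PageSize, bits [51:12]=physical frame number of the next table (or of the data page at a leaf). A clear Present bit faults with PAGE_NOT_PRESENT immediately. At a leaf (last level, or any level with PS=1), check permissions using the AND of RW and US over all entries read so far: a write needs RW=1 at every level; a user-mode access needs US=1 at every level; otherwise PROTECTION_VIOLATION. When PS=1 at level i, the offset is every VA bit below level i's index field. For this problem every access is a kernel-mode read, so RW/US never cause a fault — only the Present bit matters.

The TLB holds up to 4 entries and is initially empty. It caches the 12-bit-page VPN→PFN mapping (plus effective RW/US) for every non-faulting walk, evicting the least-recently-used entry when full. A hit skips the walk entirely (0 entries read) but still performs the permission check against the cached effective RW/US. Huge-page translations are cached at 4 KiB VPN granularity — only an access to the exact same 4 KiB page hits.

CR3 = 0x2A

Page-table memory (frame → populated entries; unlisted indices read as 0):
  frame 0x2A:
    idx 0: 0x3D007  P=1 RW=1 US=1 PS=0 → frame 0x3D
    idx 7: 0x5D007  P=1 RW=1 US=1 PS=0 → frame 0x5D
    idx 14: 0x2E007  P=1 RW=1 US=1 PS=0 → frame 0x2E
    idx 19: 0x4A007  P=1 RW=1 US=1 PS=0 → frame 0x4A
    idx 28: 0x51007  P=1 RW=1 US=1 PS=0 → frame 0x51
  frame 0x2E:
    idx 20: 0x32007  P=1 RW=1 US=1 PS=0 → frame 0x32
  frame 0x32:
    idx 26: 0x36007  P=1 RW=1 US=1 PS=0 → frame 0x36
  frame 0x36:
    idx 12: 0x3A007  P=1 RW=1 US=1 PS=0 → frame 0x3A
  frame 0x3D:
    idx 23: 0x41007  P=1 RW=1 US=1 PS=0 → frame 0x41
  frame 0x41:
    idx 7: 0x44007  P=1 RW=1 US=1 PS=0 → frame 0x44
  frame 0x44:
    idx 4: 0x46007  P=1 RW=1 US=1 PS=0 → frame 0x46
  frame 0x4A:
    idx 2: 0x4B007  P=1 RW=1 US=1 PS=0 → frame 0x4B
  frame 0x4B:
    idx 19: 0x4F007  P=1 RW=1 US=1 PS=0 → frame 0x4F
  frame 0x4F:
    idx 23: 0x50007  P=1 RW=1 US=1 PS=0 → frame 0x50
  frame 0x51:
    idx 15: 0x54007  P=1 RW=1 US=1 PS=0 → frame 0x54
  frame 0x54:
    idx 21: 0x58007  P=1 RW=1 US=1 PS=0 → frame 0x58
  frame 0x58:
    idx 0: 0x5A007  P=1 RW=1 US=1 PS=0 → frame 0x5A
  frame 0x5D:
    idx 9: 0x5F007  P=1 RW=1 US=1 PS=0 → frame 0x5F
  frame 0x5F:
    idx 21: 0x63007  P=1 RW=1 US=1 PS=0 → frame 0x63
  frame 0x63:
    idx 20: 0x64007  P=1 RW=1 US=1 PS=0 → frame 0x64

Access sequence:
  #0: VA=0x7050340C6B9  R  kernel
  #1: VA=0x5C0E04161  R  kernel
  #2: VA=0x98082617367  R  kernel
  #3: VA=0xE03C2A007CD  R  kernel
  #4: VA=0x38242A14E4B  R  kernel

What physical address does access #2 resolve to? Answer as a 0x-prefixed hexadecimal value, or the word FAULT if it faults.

Per-access translation:
#0 VA=0x7050340C6B9 (r,kernel):
  L0 @0x2A[14] → 0x2E007  P=1,RW=1,US=1,PS=0
  L1 @0x2E[20] → 0x32007  P=1,RW=1,US=1,PS=0
  L2 @0x32[26] → 0x36007  P=1,RW=1,US=1,PS=0
  L3 @0x36[12] → 0x3A007  P=1,RW=1,US=1,PS=0
  ✓ 0x3A6B9  — 4 lookups
#1 VA=0x5C0E04161 (r,kernel):
  L0 @0x2A[0] → 0x3D007  P=1,RW=1,US=1,PS=0
  L1 @0x3D[23] → 0x41007  P=1,RW=1,US=1,PS=0
  L2 @0x41[7] → 0x44007  P=1,RW=1,US=1,PS=0
  L3 @0x44[4] → 0x46007  P=1,RW=1,US=1,PS=0
  ✓ 0x46161  — 4 lookups
#2 VA=0x98082617367 (r,kernel):
  L0 @0x2A[19] → 0x4A007  P=1,RW=1,US=1,PS=0
  L1 @0x4A[2] → 0x4B007  P=1,RW=1,US=1,PS=0
  L2 @0x4B[19] → 0x4F007  P=1,RW=1,US=1,PS=0
  L3 @0x4F[23] → 0x50007  P=1,RW=1,US=1,PS=0
  ✓ 0x50367  — 4 lookups
#3 VA=0xE03C2A007CD (r,kernel):
  L0 @0x2A[28] → 0x51007  P=1,RW=1,US=1,PS=0
  L1 @0x51[15] → 0x54007  P=1,RW=1,US=1,PS=0
  L2 @0x54[21] → 0x58007  P=1,RW=1,US=1,PS=0
  L3 @0x58[0] → 0x5A007  P=1,RW=1,US=1,PS=0
  ✓ 0x5A7CD  — 4 lookups
#4 VA=0x38242A14E4B (r,kernel):
  L0 @0x2A[7] → 0x5D007  P=1,RW=1,US=1,PS=0
  L1 @0x5D[9] → 0x5F007  P=1,RW=1,US=1,PS=0
  L2 @0x5F[21] → 0x63007  P=1,RW=1,US=1,PS=0
  L3 @0x63[20] → 0x64007  P=1,RW=1,US=1,PS=0
  ✓ 0x64E4B  — 4 lookups

Access #2 PA: 0x50367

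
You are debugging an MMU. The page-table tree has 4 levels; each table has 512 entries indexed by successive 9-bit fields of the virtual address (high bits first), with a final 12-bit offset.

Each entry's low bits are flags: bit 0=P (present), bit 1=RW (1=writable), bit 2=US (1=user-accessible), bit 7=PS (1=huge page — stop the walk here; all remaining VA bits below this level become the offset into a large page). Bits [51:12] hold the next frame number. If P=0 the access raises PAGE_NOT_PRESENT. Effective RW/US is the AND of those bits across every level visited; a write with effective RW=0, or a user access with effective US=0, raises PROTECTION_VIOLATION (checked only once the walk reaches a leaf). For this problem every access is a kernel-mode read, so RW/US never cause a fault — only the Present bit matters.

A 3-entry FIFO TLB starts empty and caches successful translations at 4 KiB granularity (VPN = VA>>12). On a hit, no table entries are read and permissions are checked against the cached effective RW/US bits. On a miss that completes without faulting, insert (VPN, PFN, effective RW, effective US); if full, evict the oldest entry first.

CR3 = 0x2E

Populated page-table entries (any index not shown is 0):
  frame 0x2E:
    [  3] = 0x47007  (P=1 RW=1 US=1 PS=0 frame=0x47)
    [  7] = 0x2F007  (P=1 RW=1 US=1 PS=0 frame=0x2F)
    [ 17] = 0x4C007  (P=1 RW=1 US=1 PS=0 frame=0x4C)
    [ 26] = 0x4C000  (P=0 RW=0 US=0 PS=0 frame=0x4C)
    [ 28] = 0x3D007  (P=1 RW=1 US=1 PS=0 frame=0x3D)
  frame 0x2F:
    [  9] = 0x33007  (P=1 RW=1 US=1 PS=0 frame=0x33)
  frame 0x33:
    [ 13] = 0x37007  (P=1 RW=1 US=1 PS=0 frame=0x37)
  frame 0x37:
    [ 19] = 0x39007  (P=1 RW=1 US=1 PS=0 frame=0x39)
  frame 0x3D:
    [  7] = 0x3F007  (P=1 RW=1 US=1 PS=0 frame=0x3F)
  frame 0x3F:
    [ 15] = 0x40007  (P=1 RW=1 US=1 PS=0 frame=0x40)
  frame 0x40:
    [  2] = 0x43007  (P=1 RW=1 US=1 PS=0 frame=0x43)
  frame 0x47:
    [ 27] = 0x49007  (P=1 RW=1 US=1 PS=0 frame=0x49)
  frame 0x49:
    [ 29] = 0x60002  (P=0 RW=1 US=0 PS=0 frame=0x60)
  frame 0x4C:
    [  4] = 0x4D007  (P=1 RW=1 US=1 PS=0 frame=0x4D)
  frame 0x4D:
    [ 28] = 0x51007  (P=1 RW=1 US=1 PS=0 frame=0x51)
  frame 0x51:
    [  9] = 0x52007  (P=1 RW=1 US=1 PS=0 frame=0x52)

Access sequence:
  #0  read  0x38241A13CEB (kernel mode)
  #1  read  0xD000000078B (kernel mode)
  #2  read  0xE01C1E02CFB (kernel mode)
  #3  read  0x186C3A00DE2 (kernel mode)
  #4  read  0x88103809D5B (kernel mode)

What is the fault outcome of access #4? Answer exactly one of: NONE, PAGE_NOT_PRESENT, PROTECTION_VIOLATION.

Per-access translation:
#0 VA=0x38241A13CEB (r,kernel):
  L0: frame=0x2E idx=7 entry=0x2F007 [P=1 RW=1 US=1 PS=0]
  L1: frame=0x2F idx=9 entry=0x33007 [P=1 RW=1 US=1 PS=0]
  L2: frame=0x33 idx=13 entry=0x37007 [P=1 RW=1 US=1 PS=0]
  L3: frame=0x37 idx=19 entry=0x39007 [P=1 RW=1 US=1 PS=0]
  ⇒ phys 0x39CEB  [4 reads]
#1 VA=0xD000000078B (r,kernel):
  L0: frame=0x2E idx=26 entry=0x4C000 [P=0 RW=0 US=0 PS=0]
  → PAGE_NOT_PRESENT  (1 entries read)
#2 VA=0xE01C1E02CFB (r,kernel):
  L0: frame=0x2E idx=28 entry=0x3D007 [P=1 RW=1 US=1 PS=0]
  L1: frame=0x3D idx=7 entry=0x3F007 [P=1 RW=1 US=1 PS=0]
  L2: frame=0x3F idx=15 entry=0x40007 [P=1 RW=1 US=1 PS=0]
  L3: frame=0x40 idx=2 entry=0x43007 [P=1 RW=1 US=1 PS=0]
  ⇒ phys 0x43CFB  [4 reads]
#3 VA=0x186C3A00DE2 (r,kernel):
  L0: frame=0x2E idx=3 entry=0x47007 [P=1 RW=1 US=1 PS=0]
  L1: frame=0x47 idx=27 entry=0x49007 [P=1 RW=1 US=1 PS=0]
  L2: frame=0x49 idx=29 entry=0x60002 [P=0 RW=1 US=0 PS=0]
  → PAGE_NOT_PRESENT  (3 entries read)
#4 VA=0x88103809D5B (r,kernel):
  L0: frame=0x2E idx=17 entry=0x4C007 [P=1 RW=1 US=1 PS=0]
  L1: frame=0x4C idx=4 entry=0x4D007 [P=1 RW=1 US=1 PS=0]
  L2: frame=0x4D idx=28 entry=0x51007 [P=1 RW=1 US=1 PS=0]
  L3: frame=0x51 idx=9 entry=0x52007 [P=1 RW=1 US=1 PS=0]
  ⇒ phys 0x52D5B  [4 reads]

Access #4 fault: NONE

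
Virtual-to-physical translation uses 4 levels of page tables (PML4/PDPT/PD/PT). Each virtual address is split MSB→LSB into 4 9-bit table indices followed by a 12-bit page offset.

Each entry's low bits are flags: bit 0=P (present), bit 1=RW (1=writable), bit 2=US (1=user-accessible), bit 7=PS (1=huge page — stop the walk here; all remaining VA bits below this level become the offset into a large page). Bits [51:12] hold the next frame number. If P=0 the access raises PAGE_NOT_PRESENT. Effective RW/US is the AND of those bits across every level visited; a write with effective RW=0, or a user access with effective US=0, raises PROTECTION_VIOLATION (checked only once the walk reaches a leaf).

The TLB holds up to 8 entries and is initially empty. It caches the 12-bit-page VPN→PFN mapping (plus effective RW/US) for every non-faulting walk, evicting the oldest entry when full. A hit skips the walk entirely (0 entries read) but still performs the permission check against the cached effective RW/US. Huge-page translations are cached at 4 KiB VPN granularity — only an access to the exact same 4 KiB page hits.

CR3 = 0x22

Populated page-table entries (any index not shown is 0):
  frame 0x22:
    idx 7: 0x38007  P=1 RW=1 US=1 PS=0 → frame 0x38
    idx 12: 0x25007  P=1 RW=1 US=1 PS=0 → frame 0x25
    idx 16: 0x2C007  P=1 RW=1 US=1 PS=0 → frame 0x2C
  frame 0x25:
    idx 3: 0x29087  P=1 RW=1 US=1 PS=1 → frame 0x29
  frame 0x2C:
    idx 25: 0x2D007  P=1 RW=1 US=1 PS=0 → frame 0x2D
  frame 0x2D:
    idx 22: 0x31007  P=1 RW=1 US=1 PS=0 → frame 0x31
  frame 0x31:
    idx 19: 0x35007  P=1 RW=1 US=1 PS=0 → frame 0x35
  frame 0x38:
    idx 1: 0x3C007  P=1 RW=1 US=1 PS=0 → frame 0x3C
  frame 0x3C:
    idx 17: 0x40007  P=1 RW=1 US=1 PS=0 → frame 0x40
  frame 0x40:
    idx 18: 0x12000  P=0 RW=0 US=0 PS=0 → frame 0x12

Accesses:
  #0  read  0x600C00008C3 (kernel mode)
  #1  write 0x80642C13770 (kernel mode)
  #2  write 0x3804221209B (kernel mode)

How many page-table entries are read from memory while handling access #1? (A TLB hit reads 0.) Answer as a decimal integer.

Per-access translation:
#0 VA=0x600C00008C3 (r,kernel):
  [0] read 0x22 idx=12: raw=0x25007 flags P=1 W=1 U=1 S=0
  [1] read 0x25 idx=3: raw=0x29087 flags P=1 W=1 U=1 S=1
  ✓ 0x298C3 (huge @L1)  — 2 lookups
#1 VA=0x80642C13770 (w,kernel):
  [0] read 0x22 idx=16: raw=0x2C007 flags P=1 W=1 U=1 S=0
  [1] read 0x2C idx=25: raw=0x2D007 flags P=1 W=1 U=1 S=0
  [2] read 0x2D idx=22: raw=0x31007 flags P=1 W=1 U=1 S=0
  [3] read 0x31 idx=19: raw=0x35007 flags P=1 W=1 U=1 S=0
  ✓ 0x35770  — 4 lookups
#2 VA=0x3804221209B (w,kernel):
  [0] read 0x22 idx=7: raw=0x38007 flags P=1 W=1 U=1 S=0
  [1] read 0x38 idx=1: raw=0x3C007 flags P=1 W=1 U=1 S=0
  [2] read 0x3C idx=17: raw=0x40007 flags P=1 W=1 U=1 S=0
  [3] read 0x40 idx=18: raw=0x12000 flags P=0 W=0 U=0 S=0
  ⇒ fault: PAGE_NOT_PRESENT  — 4 lookups

Entries read for #1: 4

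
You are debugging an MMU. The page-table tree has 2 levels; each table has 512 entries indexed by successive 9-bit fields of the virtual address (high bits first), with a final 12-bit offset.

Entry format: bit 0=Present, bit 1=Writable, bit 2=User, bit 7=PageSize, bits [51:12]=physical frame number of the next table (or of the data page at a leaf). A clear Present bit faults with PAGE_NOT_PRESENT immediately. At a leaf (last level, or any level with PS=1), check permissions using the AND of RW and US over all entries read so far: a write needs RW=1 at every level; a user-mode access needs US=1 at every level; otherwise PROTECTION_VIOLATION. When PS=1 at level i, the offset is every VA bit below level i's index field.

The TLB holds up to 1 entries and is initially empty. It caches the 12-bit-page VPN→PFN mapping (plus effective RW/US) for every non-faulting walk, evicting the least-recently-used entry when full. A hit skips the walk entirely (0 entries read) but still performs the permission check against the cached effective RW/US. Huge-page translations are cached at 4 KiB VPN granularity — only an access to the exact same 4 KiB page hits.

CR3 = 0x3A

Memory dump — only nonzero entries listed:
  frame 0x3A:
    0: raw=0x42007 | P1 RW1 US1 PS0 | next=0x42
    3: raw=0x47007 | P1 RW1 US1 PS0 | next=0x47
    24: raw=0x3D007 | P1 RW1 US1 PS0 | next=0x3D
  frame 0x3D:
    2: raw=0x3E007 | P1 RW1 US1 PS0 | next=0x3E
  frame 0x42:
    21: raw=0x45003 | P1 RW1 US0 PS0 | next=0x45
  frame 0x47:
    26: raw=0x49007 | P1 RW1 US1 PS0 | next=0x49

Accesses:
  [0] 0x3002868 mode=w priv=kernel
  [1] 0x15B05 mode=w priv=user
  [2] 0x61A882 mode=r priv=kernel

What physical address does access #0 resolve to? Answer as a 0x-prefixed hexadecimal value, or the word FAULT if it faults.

Trace:
#0 VA=0x3002868 (w,kernel):
  [0] read 0x3A idx=24: raw=0x3D007 flags P=1 W=1 U=1 S=0
  [1] read 0x3D idx=2: raw=0x3E007 flags P=1 W=1 U=1 S=0
  → PA=0x3E868  (2 entries read)
#1 VA=0x15B05 (w,user):
  [0] read 0x3A idx=0: raw=0x42007 flags P=1 W=1 U=1 S=0
  [1] read 0x42 idx=21: raw=0x45003 flags P=1 W=1 U=0 S=0
  → PROTECTION_VIOLATION  (2 entries read)
#2 VA=0x61A882 (r,kernel):
  [0] read 0x3A idx=3: raw=0x47007 flags P=1 W=1 U=1 S=0
  [1] read 0x47 idx=26: raw=0x49007 flags P=1 W=1 U=1 S=0
  → PA=0x49882  (2 entries read)

Access #0 PA: 0x3E868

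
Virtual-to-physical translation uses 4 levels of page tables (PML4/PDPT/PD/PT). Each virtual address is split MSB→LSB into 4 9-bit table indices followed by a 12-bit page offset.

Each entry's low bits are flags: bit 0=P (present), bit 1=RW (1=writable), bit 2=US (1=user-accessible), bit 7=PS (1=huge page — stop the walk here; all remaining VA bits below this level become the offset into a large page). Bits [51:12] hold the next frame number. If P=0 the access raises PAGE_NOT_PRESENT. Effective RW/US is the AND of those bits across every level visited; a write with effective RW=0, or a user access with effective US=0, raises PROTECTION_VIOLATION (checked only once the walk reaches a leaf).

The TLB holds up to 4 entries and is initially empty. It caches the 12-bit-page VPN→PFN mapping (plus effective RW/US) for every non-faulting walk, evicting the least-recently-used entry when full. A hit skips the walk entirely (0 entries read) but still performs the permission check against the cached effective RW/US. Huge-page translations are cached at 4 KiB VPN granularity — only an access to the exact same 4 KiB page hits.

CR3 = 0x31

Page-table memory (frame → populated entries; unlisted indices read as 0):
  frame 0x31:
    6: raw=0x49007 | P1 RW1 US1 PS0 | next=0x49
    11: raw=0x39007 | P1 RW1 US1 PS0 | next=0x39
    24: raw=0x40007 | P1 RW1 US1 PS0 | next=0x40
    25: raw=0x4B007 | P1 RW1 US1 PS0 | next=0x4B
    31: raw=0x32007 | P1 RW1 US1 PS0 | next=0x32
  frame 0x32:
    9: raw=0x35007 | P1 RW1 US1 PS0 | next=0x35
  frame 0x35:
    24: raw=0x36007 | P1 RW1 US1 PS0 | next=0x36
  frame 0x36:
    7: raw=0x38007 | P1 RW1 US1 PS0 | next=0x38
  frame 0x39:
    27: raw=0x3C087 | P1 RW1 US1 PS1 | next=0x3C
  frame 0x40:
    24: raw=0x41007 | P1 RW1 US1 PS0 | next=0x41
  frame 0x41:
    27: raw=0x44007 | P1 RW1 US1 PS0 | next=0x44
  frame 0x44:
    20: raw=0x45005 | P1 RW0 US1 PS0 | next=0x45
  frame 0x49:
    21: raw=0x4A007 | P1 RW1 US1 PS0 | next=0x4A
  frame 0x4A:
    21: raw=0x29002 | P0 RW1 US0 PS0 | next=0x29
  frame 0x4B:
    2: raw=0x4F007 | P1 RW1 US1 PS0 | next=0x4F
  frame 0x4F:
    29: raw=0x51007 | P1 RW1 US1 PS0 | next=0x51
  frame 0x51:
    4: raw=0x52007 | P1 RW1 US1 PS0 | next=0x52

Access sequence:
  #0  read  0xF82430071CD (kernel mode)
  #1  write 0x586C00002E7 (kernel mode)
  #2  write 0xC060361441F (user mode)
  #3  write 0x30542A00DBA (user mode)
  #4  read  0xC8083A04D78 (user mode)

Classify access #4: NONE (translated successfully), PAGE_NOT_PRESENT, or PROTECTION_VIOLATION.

Per-access translation:
#0 VA=0xF82430071CD (r,kernel):
  L0: frame=0x31 idx=31 entry=0x32007 [P=1 RW=1 US=1 PS=0]
  L1: frame=0x32 idx=9 entry=0x35007 [P=1 RW=1 US=1 PS=0]
  L2: frame=0x35 idx=24 entry=0x36007 [P=1 RW=1 US=1 PS=0]
  L3: frame=0x36 idx=7 entry=0x38007 [P=1 RW=1 US=1 PS=0]
  ✓ 0x381CD  — 4 lookups
#1 VA=0x586C00002E7 (w,kernel):
  L0: frame=0x31 idx=11 entry=0x39007 [P=1 RW=1 US=1 PS=0]
  L1: frame=0x39 idx=27 entry=0x3C087 [P=1 RW=1 US=1 PS=1]
  ✓ 0x3C2E7 (huge @L1)  — 2 lookups
#2 VA=0xC060361441F (w,user):
  L0: frame=0x31 idx=24 entry=0x40007 [P=1 RW=1 US=1 PS=0]
  L1: frame=0x40 idx=24 entry=0x41007 [P=1 RW=1 US=1 PS=0]
  L2: frame=0x41 idx=27 entry=0x44007 [P=1 RW=1 US=1 PS=0]
  L3: frame=0x44 idx=20 entry=0x45005 [P=1 RW=0 US=1 PS=0]
  ⇒ fault: PROTECTION_VIOLATION  — 4 lookups
#3 VA=0x30542A00DBA (w,user):
  L0: frame=0x31 idx=6 entry=0x49007 [P=1 RW=1 US=1 PS=0]
  L1: frame=0x49 idx=21 entry=0x4A007 [P=1 RW=1 US=1 PS=0]
  L2: frame=0x4A idx=21 entry=0x29002 [P=0 RW=1 US=0 PS=0]
  ⇒ fault: PAGE_NOT_PRESENT  — 3 lookups
#4 VA=0xC8083A04D78 (r,user):
  L0: frame=0x31 idx=25 entry=0x4B007 [P=1 RW=1 US=1 PS=0]
  L1: frame=0x4B idx=2 entry=0x4F007 [P=1 RW=1 US=1 PS=0]
  L2: frame=0x4F idx=29 entry=0x51007 [P=1 RW=1 US=1 PS=0]
  L3: frame=0x51 idx=4 entry=0x52007 [P=1 RW=1 US=1 PS=0]
  ✓ 0x52D78  — 4 lookups

Access #4 fault: NONE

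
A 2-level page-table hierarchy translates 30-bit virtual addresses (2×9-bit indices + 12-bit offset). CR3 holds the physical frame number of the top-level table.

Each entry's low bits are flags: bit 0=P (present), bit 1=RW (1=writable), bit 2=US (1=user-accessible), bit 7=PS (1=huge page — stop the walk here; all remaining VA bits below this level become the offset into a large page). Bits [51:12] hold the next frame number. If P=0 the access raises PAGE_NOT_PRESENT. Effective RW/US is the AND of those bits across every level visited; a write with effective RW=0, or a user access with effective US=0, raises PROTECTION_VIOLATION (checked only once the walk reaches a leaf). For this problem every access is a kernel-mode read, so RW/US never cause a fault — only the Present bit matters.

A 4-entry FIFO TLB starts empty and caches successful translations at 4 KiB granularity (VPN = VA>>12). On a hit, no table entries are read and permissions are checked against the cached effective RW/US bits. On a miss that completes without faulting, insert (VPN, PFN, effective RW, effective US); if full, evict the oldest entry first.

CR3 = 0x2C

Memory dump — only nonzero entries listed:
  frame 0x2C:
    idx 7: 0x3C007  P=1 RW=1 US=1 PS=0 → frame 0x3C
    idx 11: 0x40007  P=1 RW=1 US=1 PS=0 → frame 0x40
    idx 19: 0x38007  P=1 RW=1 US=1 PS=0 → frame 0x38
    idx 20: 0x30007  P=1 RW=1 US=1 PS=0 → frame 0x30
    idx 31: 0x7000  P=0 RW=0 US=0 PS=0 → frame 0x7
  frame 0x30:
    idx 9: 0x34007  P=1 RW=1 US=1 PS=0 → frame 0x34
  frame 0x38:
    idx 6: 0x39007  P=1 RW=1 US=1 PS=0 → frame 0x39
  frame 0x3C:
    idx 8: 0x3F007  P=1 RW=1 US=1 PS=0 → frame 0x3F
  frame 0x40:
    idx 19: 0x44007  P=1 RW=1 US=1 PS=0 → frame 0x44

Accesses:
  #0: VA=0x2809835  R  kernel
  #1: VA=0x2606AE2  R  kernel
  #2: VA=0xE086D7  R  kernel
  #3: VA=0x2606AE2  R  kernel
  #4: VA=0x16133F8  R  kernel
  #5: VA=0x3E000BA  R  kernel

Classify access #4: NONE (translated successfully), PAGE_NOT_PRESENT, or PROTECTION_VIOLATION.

Trace:
#0 VA=0x2809835 (r,kernel):
  [0] read 0x2C idx=20: raw=0x30007 flags P=1 W=1 U=1 S=0
  [1] read 0x30 idx=9: raw=0x34007 flags P=1 W=1 U=1 S=0
  ⇒ phys 0x34835  [2 reads]
#1 VA=0x2606AE2 (r,kernel):
  [0] read 0x2C idx=19: raw=0x38007 flags P=1 W=1 U=1 S=0
  [1] read 0x38 idx=6: raw=0x39007 flags P=1 W=1 U=1 S=0
  ⇒ phys 0x39AE2  [2 reads]
#2 VA=0xE086D7 (r,kernel):
  [0] read 0x2C idx=7: raw=0x3C007 flags P=1 W=1 U=1 S=0
  [1] read 0x3C idx=8: raw=0x3F007 flags P=1 W=1 U=1 S=0
  ⇒ phys 0x3F6D7  [2 reads]
#3 VA=0x2606AE2 (r,kernel):
  TLB hit vpn=0x2606 → PA=0x39AE2
#4 VA=0x16133F8 (r,kernel):
  [0] read 0x2C idx=11: raw=0x40007 flags P=1 W=1 U=1 S=0
  [1] read 0x40 idx=19: raw=0x44007 flags P=1 W=1 U=1 S=0
  ⇒ phys 0x443F8  [2 reads]
#5 VA=0x3E000BA (r,kernel):
  [0] read 0x2C idx=31: raw=0x7000 flags P=0 W=0 U=0 S=0
  ⇒ fault: PAGE_NOT_PRESENT  — 1 lookups

Access #4 fault: NONE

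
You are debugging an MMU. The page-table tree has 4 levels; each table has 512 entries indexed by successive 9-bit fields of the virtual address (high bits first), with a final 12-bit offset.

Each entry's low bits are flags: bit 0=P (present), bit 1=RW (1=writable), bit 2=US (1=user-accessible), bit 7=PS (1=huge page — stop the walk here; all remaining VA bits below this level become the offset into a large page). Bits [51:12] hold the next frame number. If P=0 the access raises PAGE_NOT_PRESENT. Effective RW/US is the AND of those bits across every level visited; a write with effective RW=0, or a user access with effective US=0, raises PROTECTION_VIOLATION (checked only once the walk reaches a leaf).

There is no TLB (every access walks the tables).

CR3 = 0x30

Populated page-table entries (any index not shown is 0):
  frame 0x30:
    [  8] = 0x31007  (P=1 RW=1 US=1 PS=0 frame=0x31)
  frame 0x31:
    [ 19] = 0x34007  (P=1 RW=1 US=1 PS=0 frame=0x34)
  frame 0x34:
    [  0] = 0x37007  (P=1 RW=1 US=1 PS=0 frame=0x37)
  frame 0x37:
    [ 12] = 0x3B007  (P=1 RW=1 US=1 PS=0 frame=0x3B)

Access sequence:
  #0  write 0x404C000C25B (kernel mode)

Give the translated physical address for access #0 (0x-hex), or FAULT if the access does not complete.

Trace:
#0 VA=0x404C000C25B (w,kernel):
  lvl0: tbl 0x30, slot 8 ⇒ 0x31007 (P1/RW1/US1/PS0)
  lvl1: tbl 0x31, slot 19 ⇒ 0x34007 (P1/RW1/US1/PS0)
  lvl2: tbl 0x34, slot 0 ⇒ 0x37007 (P1/RW1/US1/PS0)
  lvl3: tbl 0x37, slot 12 ⇒ 0x3B007 (P1/RW1/US1/PS0)
  ✓ 0x3B25B  — 4 lookups

Access #0 PA: 0x3B25B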